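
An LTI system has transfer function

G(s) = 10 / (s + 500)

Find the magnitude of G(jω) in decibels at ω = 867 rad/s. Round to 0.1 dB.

-40.0 dB

At s = jω = j867:
pole (s+500): 500 + j867 → |·| = √(500²+867²) = √1001689 ≈ 1000.8, ∠ = arctan(867/500) ≈ 60.03°
|G| = 10 / 1000.8 ≈ 0.009992
Gain = 20 log₁₀(0.009992) ≈ -40.01 dB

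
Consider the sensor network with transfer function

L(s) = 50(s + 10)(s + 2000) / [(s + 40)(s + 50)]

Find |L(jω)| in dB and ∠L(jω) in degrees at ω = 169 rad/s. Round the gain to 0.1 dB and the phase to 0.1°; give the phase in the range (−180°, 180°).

54.9 dB, -58.8°

At s = jω = j169:
zero (s+10): 10 + j169 → |·| = √(10²+169²) = √28661 ≈ 169.3, ∠ = arctan(169/10) ≈ 86.61°
zero (s+2000): 2000 + j169 → |·| = √(2000²+169²) = √4028561 ≈ 2007.1, ∠ = arctan(169/2000) ≈ 4.83°
pole (s+40): 40 + j169 → |·| = √(40²+169²) = √30161 ≈ 173.67, ∠ = arctan(169/40) ≈ 76.68°
pole (s+50): 50 + j169 → |·| = √(50²+169²) = √31061 ≈ 176.24, ∠ = arctan(169/50) ≈ 73.52°
|L| = 50 · 3.398e+05 / 30608 ≈ 555.08
Gain = 20 log₁₀(555.08) ≈ 54.89 dB
∠L = 91.44° − 150.20° = -58.76°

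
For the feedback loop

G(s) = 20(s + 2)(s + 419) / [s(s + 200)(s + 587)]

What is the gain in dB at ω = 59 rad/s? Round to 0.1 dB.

At s = jω = j59:
zero (s+2): 2 + j59 → |·| = √(2²+59²) = √3485 ≈ 59.034, ∠ = arctan(59/2) ≈ 88.06°
zero (s+419): 419 + j59 → |·| = √(419²+59²) = √179042 ≈ 423.13, ∠ = arctan(59/419) ≈ 8.02°
pole (s+200): 200 + j59 → |·| = √(200²+59²) = √43481 ≈ 208.52, ∠ = arctan(59/200) ≈ 16.44°
pole (s+587): 587 + j59 → |·| = √(587²+59²) = √348050 ≈ 589.96, ∠ = arctan(59/587) ≈ 5.74°
pole at origin: |s| = 59, ∠ = 90.00° (in denominator)
|G| = 20 · 24979 / 7.2581e+06 ≈ 0.068831
Gain = 20 log₁₀(0.068831) ≈ -23.24 dB

-23.2 dB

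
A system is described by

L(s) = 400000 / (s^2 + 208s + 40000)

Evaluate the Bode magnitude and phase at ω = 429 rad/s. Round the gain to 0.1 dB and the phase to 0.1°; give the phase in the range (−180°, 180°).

7.5 dB, -148.2°

At s = jω = j429:
quadratic: (j429)² + 208·j429 + 40000 = -144041 + j89232 → |·| ≈ 1.6944e+05, ∠ ≈ 148.22°
|L| = 400000 / 1.6944e+05 ≈ 2.3607
Gain = 20 log₁₀(2.3607) ≈ 7.46 dB
∠L = 0.00° − 148.22° = -148.22°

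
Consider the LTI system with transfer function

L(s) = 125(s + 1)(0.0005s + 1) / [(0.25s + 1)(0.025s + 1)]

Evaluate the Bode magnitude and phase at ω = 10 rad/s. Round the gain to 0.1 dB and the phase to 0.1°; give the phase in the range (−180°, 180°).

At ω = 10 rad/s:
zero (1 + j10·1) = 1 + j10 → |·| ≈ 10.05, ∠ ≈ 84.29°
zero (1 + j10·0.0005) = 1 + j0.005 → |·| ≈ 1, ∠ ≈ 0.29°
pole (1 + j10·0.25) = 1 + j2.5 → |·| ≈ 2.6926, ∠ ≈ 68.20°
pole (1 + j10·0.025) = 1 + j0.25 → |·| ≈ 1.0308, ∠ ≈ 14.04°
|L| = 125 · 10.05 · 1 / (2.6926 · 1.0308) ≈ 452.62
Gain = 20 log₁₀(452.62) ≈ 53.11 dB
∠L = (84.29° + 0.29°) − (68.20° + 14.04°) = 2.34°

53.1 dB, 2.3°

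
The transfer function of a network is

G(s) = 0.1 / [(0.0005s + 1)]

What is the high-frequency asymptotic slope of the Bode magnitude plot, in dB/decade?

Each pole contributes −20 dB/decade at high frequency; each zero contributes +20 dB/decade.
Net: 0 zero(s) − 1 pole(s) → -20 dB/decade.

-20 dB/decade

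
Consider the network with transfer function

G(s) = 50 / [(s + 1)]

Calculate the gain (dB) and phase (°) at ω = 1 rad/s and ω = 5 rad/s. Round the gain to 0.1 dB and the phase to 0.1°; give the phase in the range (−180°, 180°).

ω = 1: 31.0 dB, -45.0°; ω = 5: 19.8 dB, -78.7°

At ω = 1 rad/s:
pole (1 + j1·1) = 1 + j1 → |·| ≈ 1.4142, ∠ ≈ 45.00°
|G| = 50 · 1 / (1.4142) ≈ 35.356
Gain = 20 log₁₀(35.356) ≈ 30.97 dB
∠G = (0°) − (45.00°) = -45.00°

At ω = 5 rad/s:
pole (1 + j5·1) = 1 + j5 → |·| ≈ 5.099, ∠ ≈ 78.69°
|G| = 50 · 1 / (5.099) ≈ 9.8058
Gain = 20 log₁₀(9.8058) ≈ 19.83 dB
∠G = (0°) − (78.69°) = -78.69°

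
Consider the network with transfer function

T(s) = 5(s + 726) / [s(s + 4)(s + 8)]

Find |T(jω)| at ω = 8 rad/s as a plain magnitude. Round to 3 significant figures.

At s = jω = j8:
zero (s+726): 726 + j8 → |·| = √(726²+8²) = √527140 ≈ 726.04, ∠ = arctan(8/726) ≈ 0.63°
pole (s+4): 4 + j8 → |·| = √(4²+8²) = √80 ≈ 8.9443, ∠ = arctan(8/4) ≈ 63.43°
pole (s+8): 8 + j8 → |·| = √(8²+8²) = √128 ≈ 11.314, ∠ = arctan(8/8) ≈ 45.00°
pole at origin: |s| = 8, ∠ = 90.00° (in denominator)
|T| = 5 · 726.04 / 809.57 ≈ 4.4841

4.48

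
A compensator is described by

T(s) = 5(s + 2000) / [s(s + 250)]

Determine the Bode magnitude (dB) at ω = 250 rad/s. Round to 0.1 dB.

At s = jω = j250:
zero (s+2000): 2000 + j250 → |·| = √(2000²+250²) = √4062500 ≈ 2015.6, ∠ = arctan(250/2000) ≈ 7.13°
pole (s+250): 250 + j250 → |·| = √(250²+250²) = √125000 ≈ 353.55, ∠ = arctan(250/250) ≈ 45.00°
pole at origin: |s| = 250, ∠ = 90.00° (in denominator)
|T| = 5 · 2015.6 / 88388 ≈ 0.11402
Gain = 20 log₁₀(0.11402) ≈ -18.86 dB

-18.9 dB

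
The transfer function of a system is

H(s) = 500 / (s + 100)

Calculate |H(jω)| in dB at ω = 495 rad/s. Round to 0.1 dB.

-0.1 dB

Substitute s = j495:
Numerator: 500 = 500 + j0
Denominator: (j495) + 100 = 100 + j495
|N| = √(500² + 0²) ≈ 500, ∠N ≈ 0.00°
|D| = √(100² + 495²) ≈ 505, ∠D ≈ 78.58°
|H| = 500 / 505 ≈ 0.9901
Gain = 20 log₁₀(0.9901) ≈ -0.09 dB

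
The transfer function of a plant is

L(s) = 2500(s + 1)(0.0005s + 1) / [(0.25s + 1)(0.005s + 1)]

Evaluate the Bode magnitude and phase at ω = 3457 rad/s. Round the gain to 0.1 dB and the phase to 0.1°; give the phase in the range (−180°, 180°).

61.2 dB, -26.7°

At ω = 3457 rad/s:
zero (1 + j3457·1) = 1 + j3457 → |·| ≈ 3457, ∠ ≈ 89.98°
zero (1 + j3457·0.0005) = 1 + j1.7285 → |·| ≈ 1.9969, ∠ ≈ 59.95°
pole (1 + j3457·0.25) = 1 + j864.25 → |·| ≈ 864.25, ∠ ≈ 89.93°
pole (1 + j3457·0.005) = 1 + j17.285 → |·| ≈ 17.314, ∠ ≈ 86.69°
|L| = 2500 · 3457 · 1.9969 / (864.25 · 17.314) ≈ 1153.3
Gain = 20 log₁₀(1153.3) ≈ 61.24 dB
∠L = (89.98° + 59.95°) − (89.93° + 86.69°) = -26.69°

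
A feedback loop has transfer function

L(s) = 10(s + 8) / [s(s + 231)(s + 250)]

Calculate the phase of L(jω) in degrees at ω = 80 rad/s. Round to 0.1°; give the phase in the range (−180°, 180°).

At s = jω = j80:
zero (s+8): 8 + j80 → |·| = √(8²+80²) = √6464 ≈ 80.399, ∠ = arctan(80/8) ≈ 84.29°
pole (s+231): 231 + j80 → |·| = √(231²+80²) = √59761 ≈ 244.46, ∠ = arctan(80/231) ≈ 19.10°
pole (s+250): 250 + j80 → |·| = √(250²+80²) = √68900 ≈ 262.49, ∠ = arctan(80/250) ≈ 17.74°
pole at origin: |s| = 80, ∠ = 90.00° (in denominator)
∠L = 84.29° − 126.84° = -42.55°

-42.6°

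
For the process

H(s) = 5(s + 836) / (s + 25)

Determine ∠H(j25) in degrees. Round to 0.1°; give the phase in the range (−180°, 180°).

-43.3°

At s = jω = j25:
zero (s+836): 836 + j25 → |·| = √(836²+25²) = √699521 ≈ 836.37, ∠ = arctan(25/836) ≈ 1.71°
pole (s+25): 25 + j25 → |·| = √(25²+25²) = √1250 ≈ 35.355, ∠ = arctan(25/25) ≈ 45.00°
∠H = 1.71° − 45.00° = -43.29°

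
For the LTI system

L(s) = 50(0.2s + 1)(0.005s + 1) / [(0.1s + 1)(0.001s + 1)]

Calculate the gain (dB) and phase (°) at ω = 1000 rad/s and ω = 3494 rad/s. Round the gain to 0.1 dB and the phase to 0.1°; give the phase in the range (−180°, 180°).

At ω = 1000 rad/s:
zero (1 + j1000·0.2) = 1 + j200 → |·| ≈ 200, ∠ ≈ 89.71°
zero (1 + j1000·0.005) = 1 + j5 → |·| ≈ 5.099, ∠ ≈ 78.69°
pole (1 + j1000·0.1) = 1 + j100 → |·| ≈ 100, ∠ ≈ 89.43°
pole (1 + j1000·0.001) = 1 + j1 → |·| ≈ 1.4142, ∠ ≈ 45.00°
|L| = 50 · 200 · 5.099 / (100 · 1.4142) ≈ 360.56
Gain = 20 log₁₀(360.56) ≈ 51.14 dB
∠L = (89.71° + 78.69°) − (89.43° + 45.00°) = 33.97°

At ω = 3494 rad/s:
zero (1 + j3494·0.2) = 1 + j698.8 → |·| ≈ 698.8, ∠ ≈ 89.92°
zero (1 + j3494·0.005) = 1 + j17.47 → |·| ≈ 17.499, ∠ ≈ 86.72°
pole (1 + j3494·0.1) = 1 + j349.4 → |·| ≈ 349.4, ∠ ≈ 89.84°
pole (1 + j3494·0.001) = 1 + j3.494 → |·| ≈ 3.6343, ∠ ≈ 74.03°
|L| = 50 · 698.8 · 17.499 / (349.4 · 3.6343) ≈ 481.5
Gain = 20 log₁₀(481.5) ≈ 53.65 dB
∠L = (89.92° + 86.72°) − (89.84° + 74.03°) = 12.77°

ω = 1000: 51.1 dB, 34.0°; ω = 3494: 53.7 dB, 12.8°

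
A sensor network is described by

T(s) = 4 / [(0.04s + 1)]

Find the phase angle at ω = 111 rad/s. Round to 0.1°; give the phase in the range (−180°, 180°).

At ω = 111 rad/s:
pole (1 + j111·0.04) = 1 + j4.44 → |·| ≈ 4.5512, ∠ ≈ 77.31°
∠T = (0°) − (77.31°) = -77.31°

-77.3°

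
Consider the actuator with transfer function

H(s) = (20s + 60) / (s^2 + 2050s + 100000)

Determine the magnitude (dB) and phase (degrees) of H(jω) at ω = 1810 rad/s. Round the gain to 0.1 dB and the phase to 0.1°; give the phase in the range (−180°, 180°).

-42.6 dB, -40.7°

Substitute s = j1810:
Numerator: 20(j1810) + 60 = 60 + j36200
Denominator: (j1810)^2 + 2050(j1810) + 100000 = -3176100 + j3710500
|N| = √(60² + 36200²) ≈ 36200, ∠N ≈ 89.91°
|D| = √(3176100² + 3710500²) ≈ 4.8842e+06, ∠D ≈ 130.56°
|H| = 36200 / 4.8842e+06 ≈ 0.0074117
Gain = 20 log₁₀(0.0074117) ≈ -42.60 dB
∠H = 89.91° − 130.56° = -40.65°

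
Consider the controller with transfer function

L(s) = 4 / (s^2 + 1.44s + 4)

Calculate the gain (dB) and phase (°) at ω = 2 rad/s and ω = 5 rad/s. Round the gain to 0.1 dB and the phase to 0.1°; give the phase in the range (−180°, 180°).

ω = 2: 2.9 dB, -90.0°; ω = 5: -14.9 dB, -161.1°

At s = jω = j2:
quadratic: (j2)² + 1.44·j2 + 4 = 0 + j2.88 → |·| ≈ 2.88, ∠ ≈ 90.00°
|L| = 4 / 2.88 ≈ 1.3889
Gain = 20 log₁₀(1.3889) ≈ 2.85 dB
∠L = 0.00° − 90.00° = -90.00°

At s = jω = j5:
quadratic: (j5)² + 1.44·j5 + 4 = -21 + j7.2 → |·| ≈ 22.2, ∠ ≈ 161.08°
|L| = 4 / 22.2 ≈ 0.18018
Gain = 20 log₁₀(0.18018) ≈ -14.89 dB
∠L = 0.00° − 161.08° = -161.08°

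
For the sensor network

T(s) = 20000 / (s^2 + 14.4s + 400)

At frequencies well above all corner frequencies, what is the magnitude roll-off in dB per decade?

-40 dB/decade

Each pole contributes −20 dB/decade at high frequency; each zero contributes +20 dB/decade.
Net: 0 zero(s) − 2 pole(s) → -40 dB/decade.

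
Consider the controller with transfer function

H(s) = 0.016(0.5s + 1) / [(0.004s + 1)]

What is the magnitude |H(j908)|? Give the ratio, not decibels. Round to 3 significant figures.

1.93

At ω = 908 rad/s:
zero (1 + j908·0.5) = 1 + j454 → |·| ≈ 454, ∠ ≈ 89.87°
pole (1 + j908·0.004) = 1 + j3.632 → |·| ≈ 3.7672, ∠ ≈ 74.61°
|H| = 0.016 · 454 / (3.7672) ≈ 1.9282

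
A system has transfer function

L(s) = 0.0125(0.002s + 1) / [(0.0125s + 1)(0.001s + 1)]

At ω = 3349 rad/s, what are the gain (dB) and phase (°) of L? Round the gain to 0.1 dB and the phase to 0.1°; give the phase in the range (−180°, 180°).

At ω = 3349 rad/s:
zero (1 + j3349·0.002) = 1 + j6.698 → |·| ≈ 6.7722, ∠ ≈ 81.51°
pole (1 + j3349·0.0125) = 1 + j41.8625 → |·| ≈ 41.874, ∠ ≈ 88.63°
pole (1 + j3349·0.001) = 1 + j3.349 → |·| ≈ 3.4951, ∠ ≈ 73.37°
|L| = 0.0125 · 6.7722 / (41.874 · 3.4951) ≈ 0.00057841
Gain = 20 log₁₀(0.00057841) ≈ -64.76 dB
∠L = (81.51°) − (88.63° + 73.37°) = -80.49°

-64.8 dB, -80.5°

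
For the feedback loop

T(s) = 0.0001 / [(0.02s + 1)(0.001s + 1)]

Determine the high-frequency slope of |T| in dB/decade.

-40 dB/decade

Each pole contributes −20 dB/decade at high frequency; each zero contributes +20 dB/decade.
Net: 0 zero(s) − 2 pole(s) → -40 dB/decade.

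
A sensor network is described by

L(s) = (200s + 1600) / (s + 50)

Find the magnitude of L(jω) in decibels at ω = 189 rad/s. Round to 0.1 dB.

Substitute s = j189:
Numerator: 200(j189) + 1600 = 1600 + j37800
Denominator: (j189) + 50 = 50 + j189
|N| = √(1600² + 37800²) ≈ 37834, ∠N ≈ 87.58°
|D| = √(50² + 189²) ≈ 195.5, ∠D ≈ 75.18°
|L| = 37834 / 195.5 ≈ 193.52
Gain = 20 log₁₀(193.52) ≈ 45.73 dB

45.7 dB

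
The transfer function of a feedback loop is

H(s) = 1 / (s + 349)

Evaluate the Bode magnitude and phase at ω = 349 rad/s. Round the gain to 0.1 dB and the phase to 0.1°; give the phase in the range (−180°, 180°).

Substitute s = j349:
Numerator: 1 = 1 + j0
Denominator: (j349) + 349 = 349 + j349
|N| = √(1² + 0²) ≈ 1, ∠N ≈ 0.00°
|D| = √(349² + 349²) ≈ 493.56, ∠D ≈ 45.00°
|H| = 1 / 493.56 ≈ 0.0020261
Gain = 20 log₁₀(0.0020261) ≈ -53.87 dB
∠H = 0.00° − 45.00° = -45.00°

-53.9 dB, -45.0°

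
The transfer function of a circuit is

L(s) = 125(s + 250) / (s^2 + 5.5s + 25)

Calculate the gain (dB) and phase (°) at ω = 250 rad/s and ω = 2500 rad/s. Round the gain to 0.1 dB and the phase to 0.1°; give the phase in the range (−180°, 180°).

ω = 250: -3.0 dB, -133.7°; ω = 2500: -26.0 dB, -95.6°

At s = jω = j250:
zero (s+250): 250 + j250 → |·| = √(250²+250²) = √125000 ≈ 353.55, ∠ = arctan(250/250) ≈ 45.00°
quadratic: (j250)² + 5.5·j250 + 25 = -62475 + j1375 → |·| ≈ 62490, ∠ ≈ 178.74°
|L| = 125 · 353.55 / 62490 ≈ 0.70721
Gain = 20 log₁₀(0.70721) ≈ -3.01 dB
∠L = 45.00° − 178.74° = -133.74°

At s = jω = j2500:
zero (s+250): 250 + j2500 → |·| = √(250²+2500²) = √6312500 ≈ 2512.5, ∠ = arctan(2500/250) ≈ 84.29°
quadratic: (j2500)² + 5.5·j2500 + 25 = -6249975 + j13750 → |·| ≈ 6.25e+06, ∠ ≈ 179.87°
|L| = 125 · 2512.5 / 6.25e+06 ≈ 0.05025
Gain = 20 log₁₀(0.05025) ≈ -25.98 dB
∠L = 84.29° − 179.87° = -95.58°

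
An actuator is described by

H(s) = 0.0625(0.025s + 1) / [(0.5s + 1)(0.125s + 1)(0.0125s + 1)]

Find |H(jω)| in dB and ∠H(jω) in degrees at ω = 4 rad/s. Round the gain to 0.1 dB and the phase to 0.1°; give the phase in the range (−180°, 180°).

-32.0 dB, -87.2°

At ω = 4 rad/s:
zero (1 + j4·0.025) = 1 + j0.1 → |·| ≈ 1.005, ∠ ≈ 5.71°
pole (1 + j4·0.5) = 1 + j2 → |·| ≈ 2.2361, ∠ ≈ 63.43°
pole (1 + j4·0.125) = 1 + j0.5 → |·| ≈ 1.118, ∠ ≈ 26.57°
pole (1 + j4·0.0125) = 1 + j0.05 → |·| ≈ 1.0012, ∠ ≈ 2.86°
|H| = 0.0625 · 1.005 / (2.2361 · 1.118 · 1.0012) ≈ 0.025095
Gain = 20 log₁₀(0.025095) ≈ -32.01 dB
∠H = (5.71°) − (63.43° + 26.57° + 2.86°) = -87.15°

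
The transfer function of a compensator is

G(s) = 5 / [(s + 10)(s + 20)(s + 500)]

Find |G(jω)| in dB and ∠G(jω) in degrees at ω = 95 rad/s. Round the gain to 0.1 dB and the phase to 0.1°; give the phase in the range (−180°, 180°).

At s = jω = j95:
pole (s+10): 10 + j95 → |·| = √(10²+95²) = √9125 ≈ 95.525, ∠ = arctan(95/10) ≈ 83.99°
pole (s+20): 20 + j95 → |·| = √(20²+95²) = √9425 ≈ 97.082, ∠ = arctan(95/20) ≈ 78.11°
pole (s+500): 500 + j95 → |·| = √(500²+95²) = √259025 ≈ 508.94, ∠ = arctan(95/500) ≈ 10.76°
|G| = 5 / 4.7198e+06 ≈ 1.0594e-06
Gain = 20 log₁₀(1.0594e-06) ≈ -119.50 dB
∠G = 0.00° − 172.86° = -172.86°

-119.5 dB, -172.9°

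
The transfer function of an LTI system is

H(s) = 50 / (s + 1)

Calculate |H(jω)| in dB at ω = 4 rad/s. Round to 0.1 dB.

Substitute s = j4:
Numerator: 50 = 50 + j0
Denominator: (j4) + 1 = 1 + j4
|N| = √(50² + 0²) ≈ 50, ∠N ≈ 0.00°
|D| = √(1² + 4²) ≈ 4.1231, ∠D ≈ 75.96°
|H| = 50 / 4.1231 ≈ 12.127
Gain = 20 log₁₀(12.127) ≈ 21.68 dB

21.7 dB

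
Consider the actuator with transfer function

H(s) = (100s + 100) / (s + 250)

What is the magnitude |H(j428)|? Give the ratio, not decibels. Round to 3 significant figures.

Substitute s = j428:
Numerator: 100(j428) + 100 = 100 + j42800
Denominator: (j428) + 250 = 250 + j428
|N| = √(100² + 42800²) ≈ 42800, ∠N ≈ 89.87°
|D| = √(250² + 428²) ≈ 495.67, ∠D ≈ 59.71°
|H| = 42800 / 495.67 ≈ 86.348

86.3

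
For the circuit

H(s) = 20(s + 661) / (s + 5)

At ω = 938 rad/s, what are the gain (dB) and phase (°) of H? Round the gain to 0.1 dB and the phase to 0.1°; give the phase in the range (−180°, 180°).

At s = jω = j938:
zero (s+661): 661 + j938 → |·| = √(661²+938²) = √1316765 ≈ 1147.5, ∠ = arctan(938/661) ≈ 54.83°
pole (s+5): 5 + j938 → |·| = √(5²+938²) = √879869 ≈ 938.01, ∠ = arctan(938/5) ≈ 89.69°
|H| = 20 · 1147.5 / 938.01 ≈ 24.467
Gain = 20 log₁₀(24.467) ≈ 27.77 dB
∠H = 54.83° − 89.69° = -34.86°

27.8 dB, -34.9°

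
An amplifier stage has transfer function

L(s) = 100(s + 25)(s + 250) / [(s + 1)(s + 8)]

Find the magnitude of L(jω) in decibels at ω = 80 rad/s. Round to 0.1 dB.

50.7 dB

At s = jω = j80:
zero (s+25): 25 + j80 → |·| = √(25²+80²) = √7025 ≈ 83.815, ∠ = arctan(80/25) ≈ 72.65°
zero (s+250): 250 + j80 → |·| = √(250²+80²) = √68900 ≈ 262.49, ∠ = arctan(80/250) ≈ 17.74°
pole (s+1): 1 + j80 → |·| = √(1²+80²) = √6401 ≈ 80.006, ∠ = arctan(80/1) ≈ 89.28°
pole (s+8): 8 + j80 → |·| = √(8²+80²) = √6464 ≈ 80.399, ∠ = arctan(80/8) ≈ 84.29°
|L| = 100 · 22001 / 6432.4 ≈ 342.03
Gain = 20 log₁₀(342.03) ≈ 50.68 dB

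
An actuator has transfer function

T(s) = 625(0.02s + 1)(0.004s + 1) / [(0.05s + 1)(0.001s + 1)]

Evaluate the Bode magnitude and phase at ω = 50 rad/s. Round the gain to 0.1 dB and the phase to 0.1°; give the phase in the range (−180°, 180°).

50.5 dB, -14.8°

At ω = 50 rad/s:
zero (1 + j50·0.02) = 1 + j1 → |·| ≈ 1.4142, ∠ ≈ 45.00°
zero (1 + j50·0.004) = 1 + j0.2 → |·| ≈ 1.0198, ∠ ≈ 11.31°
pole (1 + j50·0.05) = 1 + j2.5 → |·| ≈ 2.6926, ∠ ≈ 68.20°
pole (1 + j50·0.001) = 1 + j0.05 → |·| ≈ 1.0012, ∠ ≈ 2.86°
|T| = 625 · 1.4142 · 1.0198 / (2.6926 · 1.0012) ≈ 334.36
Gain = 20 log₁₀(334.36) ≈ 50.48 dB
∠T = (45.00° + 11.31°) − (68.20° + 2.86°) = -14.75°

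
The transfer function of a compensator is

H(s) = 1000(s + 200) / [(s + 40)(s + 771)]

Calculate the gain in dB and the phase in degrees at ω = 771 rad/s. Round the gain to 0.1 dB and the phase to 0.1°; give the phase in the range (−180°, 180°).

-0.5 dB, -56.6°

At s = jω = j771:
zero (s+200): 200 + j771 → |·| = √(200²+771²) = √634441 ≈ 796.52, ∠ = arctan(771/200) ≈ 75.46°
pole (s+40): 40 + j771 → |·| = √(40²+771²) = √596041 ≈ 772.04, ∠ = arctan(771/40) ≈ 87.03°
pole (s+771): 771 + j771 → |·| = √(771²+771²) = √1188882 ≈ 1090.4, ∠ = arctan(771/771) ≈ 45.00°
|H| = 1000 · 796.52 / 8.4183e+05 ≈ 0.94618
Gain = 20 log₁₀(0.94618) ≈ -0.48 dB
∠H = 75.46° − 132.03° = -56.57°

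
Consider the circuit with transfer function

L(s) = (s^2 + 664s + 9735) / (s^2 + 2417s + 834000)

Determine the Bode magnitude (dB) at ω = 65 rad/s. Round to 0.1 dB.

Substitute s = j65:
Numerator: (j65)^2 + 664(j65) + 9735 = 5510 + j43160
Denominator: (j65)^2 + 2417(j65) + 834000 = 829775 + j157105
|N| = √(5510² + 43160²) ≈ 43510, ∠N ≈ 82.72°
|D| = √(829775² + 157105²) ≈ 8.4452e+05, ∠D ≈ 10.72°
|L| = 43510 / 8.4452e+05 ≈ 0.05152
Gain = 20 log₁₀(0.05152) ≈ -25.76 dB

-25.8 dB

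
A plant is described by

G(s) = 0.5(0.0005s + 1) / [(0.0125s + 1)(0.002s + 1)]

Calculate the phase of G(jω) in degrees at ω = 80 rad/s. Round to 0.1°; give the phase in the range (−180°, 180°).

-51.8°

At ω = 80 rad/s:
zero (1 + j80·0.0005) = 1 + j0.04 → |·| ≈ 1.0008, ∠ ≈ 2.29°
pole (1 + j80·0.0125) = 1 + j1 → |·| ≈ 1.4142, ∠ ≈ 45.00°
pole (1 + j80·0.002) = 1 + j0.16 → |·| ≈ 1.0127, ∠ ≈ 9.09°
∠G = (2.29°) − (45.00° + 9.09°) = -51.80°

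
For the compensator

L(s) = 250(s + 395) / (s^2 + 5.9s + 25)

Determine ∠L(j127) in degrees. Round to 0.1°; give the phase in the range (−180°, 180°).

At s = jω = j127:
zero (s+395): 395 + j127 → |·| = √(395²+127²) = √172154 ≈ 414.91, ∠ = arctan(127/395) ≈ 17.82°
quadratic: (j127)² + 5.9·j127 + 25 = -16104 + j749.3 → |·| ≈ 16121, ∠ ≈ 177.34°
∠L = 17.82° − 177.34° = -159.52°

-159.5°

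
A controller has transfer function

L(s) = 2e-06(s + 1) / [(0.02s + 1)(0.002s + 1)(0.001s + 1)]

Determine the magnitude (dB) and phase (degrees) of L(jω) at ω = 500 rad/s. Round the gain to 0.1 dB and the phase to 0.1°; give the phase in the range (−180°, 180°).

At ω = 500 rad/s:
zero (1 + j500·1) = 1 + j500 → |·| ≈ 500, ∠ ≈ 89.89°
pole (1 + j500·0.02) = 1 + j10 → |·| ≈ 10.05, ∠ ≈ 84.29°
pole (1 + j500·0.002) = 1 + j1 → |·| ≈ 1.4142, ∠ ≈ 45.00°
pole (1 + j500·0.001) = 1 + j0.5 → |·| ≈ 1.118, ∠ ≈ 26.57°
|L| = 2e-06 · 500 / (10.05 · 1.4142 · 1.118) ≈ 6.2933e-05
Gain = 20 log₁₀(6.2933e-05) ≈ -84.02 dB
∠L = (89.89°) − (84.29° + 45.00° + 26.57°) = -65.97°

-84.0 dB, -66.0°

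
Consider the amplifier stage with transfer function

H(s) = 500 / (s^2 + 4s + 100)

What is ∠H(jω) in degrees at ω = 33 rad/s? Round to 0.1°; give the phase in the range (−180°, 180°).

-172.4°

At s = jω = j33:
quadratic: (j33)² + 4·j33 + 100 = -989 + j132 → |·| ≈ 997.77, ∠ ≈ 172.40°
∠H = 0.00° − 172.40° = -172.40°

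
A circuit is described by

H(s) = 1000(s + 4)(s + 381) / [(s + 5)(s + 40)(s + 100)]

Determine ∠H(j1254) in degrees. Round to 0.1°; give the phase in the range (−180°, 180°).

-100.5°

At s = jω = j1254:
zero (s+4): 4 + j1254 → |·| = √(4²+1254²) = √1572532 ≈ 1254, ∠ = arctan(1254/4) ≈ 89.82°
zero (s+381): 381 + j1254 → |·| = √(381²+1254²) = √1717677 ≈ 1310.6, ∠ = arctan(1254/381) ≈ 73.10°
pole (s+5): 5 + j1254 → |·| = √(5²+1254²) = √1572541 ≈ 1254, ∠ = arctan(1254/5) ≈ 89.77°
pole (s+40): 40 + j1254 → |·| = √(40²+1254²) = √1574116 ≈ 1254.6, ∠ = arctan(1254/40) ≈ 88.17°
pole (s+100): 100 + j1254 → |·| = √(100²+1254²) = √1582516 ≈ 1258, ∠ = arctan(1254/100) ≈ 85.44°
∠H = 162.92° − 263.38° = -100.46°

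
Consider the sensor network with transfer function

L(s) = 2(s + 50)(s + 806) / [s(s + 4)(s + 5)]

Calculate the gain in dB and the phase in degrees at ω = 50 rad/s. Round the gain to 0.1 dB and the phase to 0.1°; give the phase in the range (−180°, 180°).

-0.9 dB, 148.8°

At s = jω = j50:
zero (s+50): 50 + j50 → |·| = √(50²+50²) = √5000 ≈ 70.711, ∠ = arctan(50/50) ≈ 45.00°
zero (s+806): 806 + j50 → |·| = √(806²+50²) = √652136 ≈ 807.55, ∠ = arctan(50/806) ≈ 3.55°
pole (s+4): 4 + j50 → |·| = √(4²+50²) = √2516 ≈ 50.16, ∠ = arctan(50/4) ≈ 85.43°
pole (s+5): 5 + j50 → |·| = √(5²+50²) = √2525 ≈ 50.249, ∠ = arctan(50/5) ≈ 84.29°
pole at origin: |s| = 50, ∠ = 90.00° (in denominator)
|L| = 2 · 57103 / 1.2602e+05 ≈ 0.90625
Gain = 20 log₁₀(0.90625) ≈ -0.86 dB
∠L = 48.55° − 259.72° = -211.17° ≡ 148.83° (principal value)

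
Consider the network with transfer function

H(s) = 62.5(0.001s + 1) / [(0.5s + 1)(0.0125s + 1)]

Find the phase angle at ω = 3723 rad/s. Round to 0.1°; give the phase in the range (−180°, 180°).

-103.8°

At ω = 3723 rad/s:
zero (1 + j3723·0.001) = 1 + j3.723 → |·| ≈ 3.855, ∠ ≈ 74.97°
pole (1 + j3723·0.5) = 1 + j1861.5 → |·| ≈ 1861.5, ∠ ≈ 89.97°
pole (1 + j3723·0.0125) = 1 + j46.5375 → |·| ≈ 46.548, ∠ ≈ 88.77°
∠H = (74.97°) − (89.97° + 88.77°) = -103.77°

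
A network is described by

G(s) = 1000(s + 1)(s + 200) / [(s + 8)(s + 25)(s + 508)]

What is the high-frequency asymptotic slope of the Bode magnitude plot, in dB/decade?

-20 dB/decade

Each pole contributes −20 dB/decade at high frequency; each zero contributes +20 dB/decade.
Net: 2 zero(s) − 3 pole(s) → -20 dB/decade.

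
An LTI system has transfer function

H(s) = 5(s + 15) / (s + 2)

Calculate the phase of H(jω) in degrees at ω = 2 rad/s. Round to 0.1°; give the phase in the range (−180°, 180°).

At s = jω = j2:
zero (s+15): 15 + j2 → |·| = √(15²+2²) = √229 ≈ 15.133, ∠ = arctan(2/15) ≈ 7.59°
pole (s+2): 2 + j2 → |·| = √(2²+2²) = √8 ≈ 2.8284, ∠ = arctan(2/2) ≈ 45.00°
∠H = 7.59° − 45.00° = -37.41°

-37.4°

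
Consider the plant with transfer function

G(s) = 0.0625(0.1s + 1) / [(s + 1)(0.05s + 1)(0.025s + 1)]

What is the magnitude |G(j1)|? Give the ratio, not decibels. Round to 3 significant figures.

0.0443

At ω = 1 rad/s:
zero (1 + j1·0.1) = 1 + j0.1 → |·| ≈ 1.005, ∠ ≈ 5.71°
pole (1 + j1·1) = 1 + j1 → |·| ≈ 1.4142, ∠ ≈ 45.00°
pole (1 + j1·0.05) = 1 + j0.05 → |·| ≈ 1.0012, ∠ ≈ 2.86°
pole (1 + j1·0.025) = 1 + j0.025 → |·| ≈ 1.0003, ∠ ≈ 1.43°
|G| = 0.0625 · 1.005 / (1.4142 · 1.0012 · 1.0003) ≈ 0.044349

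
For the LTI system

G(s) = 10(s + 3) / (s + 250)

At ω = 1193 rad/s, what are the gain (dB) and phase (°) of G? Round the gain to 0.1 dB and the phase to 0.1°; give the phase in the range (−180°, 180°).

At s = jω = j1193:
zero (s+3): 3 + j1193 → |·| = √(3²+1193²) = √1423258 ≈ 1193, ∠ = arctan(1193/3) ≈ 89.86°
pole (s+250): 250 + j1193 → |·| = √(250²+1193²) = √1485749 ≈ 1218.9, ∠ = arctan(1193/250) ≈ 78.16°
|G| = 10 · 1193 / 1218.9 ≈ 9.7875
Gain = 20 log₁₀(9.7875) ≈ 19.81 dB
∠G = 89.86° − 78.16° = 11.70°

19.8 dB, 11.7°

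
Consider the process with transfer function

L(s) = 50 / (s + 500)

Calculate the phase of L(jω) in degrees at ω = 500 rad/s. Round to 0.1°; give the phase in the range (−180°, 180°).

Substitute s = j500:
Numerator: 50 = 50 + j0
Denominator: (j500) + 500 = 500 + j500
|N| = √(50² + 0²) ≈ 50, ∠N ≈ 0.00°
|D| = √(500² + 500²) ≈ 707.11, ∠D ≈ 45.00°
∠L = 0.00° − 45.00° = -45.00°

-45.0°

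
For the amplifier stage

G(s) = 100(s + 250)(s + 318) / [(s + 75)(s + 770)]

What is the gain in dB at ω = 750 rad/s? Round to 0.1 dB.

At s = jω = j750:
zero (s+250): 250 + j750 → |·| = √(250²+750²) = √625000 ≈ 790.57, ∠ = arctan(750/250) ≈ 71.57°
zero (s+318): 318 + j750 → |·| = √(318²+750²) = √663624 ≈ 814.63, ∠ = arctan(750/318) ≈ 67.02°
pole (s+75): 75 + j750 → |·| = √(75²+750²) = √568125 ≈ 753.74, ∠ = arctan(750/75) ≈ 84.29°
pole (s+770): 770 + j750 → |·| = √(770²+750²) = √1155400 ≈ 1074.9, ∠ = arctan(750/770) ≈ 44.25°
|G| = 100 · 6.4402e+05 / 8.102e+05 ≈ 79.489
Gain = 20 log₁₀(79.489) ≈ 38.01 dB

38.0 dB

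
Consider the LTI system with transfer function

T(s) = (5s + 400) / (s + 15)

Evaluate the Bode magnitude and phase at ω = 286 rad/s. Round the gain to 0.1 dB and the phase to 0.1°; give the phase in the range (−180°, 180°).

14.3 dB, -12.6°

Substitute s = j286:
Numerator: 5(j286) + 400 = 400 + j1430
Denominator: (j286) + 15 = 15 + j286
|N| = √(400² + 1430²) ≈ 1484.9, ∠N ≈ 74.37°
|D| = √(15² + 286²) ≈ 286.39, ∠D ≈ 87.00°
|T| = 1484.9 / 286.39 ≈ 5.1849
Gain = 20 log₁₀(5.1849) ≈ 14.29 dB
∠T = 74.37° − 87.00° = -12.63°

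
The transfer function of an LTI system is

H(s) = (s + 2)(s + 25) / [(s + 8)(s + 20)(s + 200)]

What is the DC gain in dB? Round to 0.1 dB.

-56.1 dB

H(0) = 1·2·25 / (8·20·200) = 0.0015625
20 log₁₀(0.0015625) ≈ -56.12 dB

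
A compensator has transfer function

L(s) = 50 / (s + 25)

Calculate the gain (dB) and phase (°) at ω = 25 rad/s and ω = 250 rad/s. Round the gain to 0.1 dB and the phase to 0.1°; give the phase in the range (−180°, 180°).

ω = 25: 3.0 dB, -45.0°; ω = 250: -14.0 dB, -84.3°

Substitute s = j25:
Numerator: 50 = 50 + j0
Denominator: (j25) + 25 = 25 + j25
|N| = √(50² + 0²) ≈ 50, ∠N ≈ 0.00°
|D| = √(25² + 25²) ≈ 35.355, ∠D ≈ 45.00°
|L| = 50 / 35.355 ≈ 1.4142
Gain = 20 log₁₀(1.4142) ≈ 3.01 dB
∠L = 0.00° − 45.00° = -45.00°

Substitute s = j250:
Numerator: 50 = 50 + j0
Denominator: (j250) + 25 = 25 + j250
|N| = √(50² + 0²) ≈ 50, ∠N ≈ 0.00°
|D| = √(25² + 250²) ≈ 251.25, ∠D ≈ 84.29°
|L| = 50 / 251.25 ≈ 0.199
Gain = 20 log₁₀(0.199) ≈ -14.02 dB
∠L = 0.00° − 84.29° = -84.29°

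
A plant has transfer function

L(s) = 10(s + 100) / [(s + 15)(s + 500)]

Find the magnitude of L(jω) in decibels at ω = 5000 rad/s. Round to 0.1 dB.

-54.0 dB

At s = jω = j5000:
zero (s+100): 100 + j5000 → |·| = √(100²+5000²) = √25010000 ≈ 5001, ∠ = arctan(5000/100) ≈ 88.85°
pole (s+15): 15 + j5000 → |·| = √(15²+5000²) = √25000225 ≈ 5000, ∠ = arctan(5000/15) ≈ 89.83°
pole (s+500): 500 + j5000 → |·| = √(500²+5000²) = √25250000 ≈ 5024.9, ∠ = arctan(5000/500) ≈ 84.29°
|L| = 10 · 5001 / 2.5124e+07 ≈ 0.0019905
Gain = 20 log₁₀(0.0019905) ≈ -54.02 dB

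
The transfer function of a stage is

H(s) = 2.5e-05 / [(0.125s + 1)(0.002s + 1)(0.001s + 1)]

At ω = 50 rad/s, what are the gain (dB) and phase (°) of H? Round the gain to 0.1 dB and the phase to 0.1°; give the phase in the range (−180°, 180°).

-108.1 dB, -89.5°

At ω = 50 rad/s:
pole (1 + j50·0.125) = 1 + j6.25 → |·| ≈ 6.3295, ∠ ≈ 80.91°
pole (1 + j50·0.002) = 1 + j0.1 → |·| ≈ 1.005, ∠ ≈ 5.71°
pole (1 + j50·0.001) = 1 + j0.05 → |·| ≈ 1.0012, ∠ ≈ 2.86°
|H| = 2.5e-05 · 1 / (6.3295 · 1.005 · 1.0012) ≈ 3.9254e-06
Gain = 20 log₁₀(3.9254e-06) ≈ -108.12 dB
∠H = (0°) − (80.91° + 5.71° + 2.86°) = -89.48°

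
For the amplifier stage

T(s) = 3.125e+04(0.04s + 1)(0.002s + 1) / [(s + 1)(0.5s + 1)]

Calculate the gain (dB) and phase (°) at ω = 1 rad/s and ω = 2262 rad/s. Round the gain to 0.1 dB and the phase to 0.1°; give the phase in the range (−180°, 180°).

ω = 1: 85.9 dB, -69.2°; ω = 2262: 14.2 dB, -13.0°

At ω = 1 rad/s:
zero (1 + j1·0.04) = 1 + j0.04 → |·| ≈ 1.0008, ∠ ≈ 2.29°
zero (1 + j1·0.002) = 1 + j0.002 → |·| ≈ 1, ∠ ≈ 0.11°
pole (1 + j1·1) = 1 + j1 → |·| ≈ 1.4142, ∠ ≈ 45.00°
pole (1 + j1·0.5) = 1 + j0.5 → |·| ≈ 1.118, ∠ ≈ 26.57°
|T| = 3.125e+04 · 1.0008 · 1 / (1.4142 · 1.118) ≈ 19781
Gain = 20 log₁₀(19781) ≈ 85.92 dB
∠T = (2.29° + 0.11°) − (45.00° + 26.57°) = -69.17°

At ω = 2262 rad/s:
zero (1 + j2262·0.04) = 1 + j90.48 → |·| ≈ 90.486, ∠ ≈ 89.37°
zero (1 + j2262·0.002) = 1 + j4.524 → |·| ≈ 4.6332, ∠ ≈ 77.54°
pole (1 + j2262·1) = 1 + j2262 → |·| ≈ 2262, ∠ ≈ 89.97°
pole (1 + j2262·0.5) = 1 + j1131 → |·| ≈ 1131, ∠ ≈ 89.95°
|T| = 3.125e+04 · 90.486 · 4.6332 / (2262 · 1131) ≈ 5.121
Gain = 20 log₁₀(5.121) ≈ 14.19 dB
∠T = (89.37° + 77.54°) − (89.97° + 89.95°) = -13.01°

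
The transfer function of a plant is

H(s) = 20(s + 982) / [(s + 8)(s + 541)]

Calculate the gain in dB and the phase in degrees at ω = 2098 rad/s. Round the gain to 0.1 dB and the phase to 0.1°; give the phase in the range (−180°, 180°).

At s = jω = j2098:
zero (s+982): 982 + j2098 → |·| = √(982²+2098²) = √5365928 ≈ 2316.4, ∠ = arctan(2098/982) ≈ 64.92°
pole (s+8): 8 + j2098 → |·| = √(8²+2098²) = √4401668 ≈ 2098, ∠ = arctan(2098/8) ≈ 89.78°
pole (s+541): 541 + j2098 → |·| = √(541²+2098²) = √4694285 ≈ 2166.6, ∠ = arctan(2098/541) ≈ 75.54°
|H| = 20 · 2316.4 / 4.5455e+06 ≈ 0.010192
Gain = 20 log₁₀(0.010192) ≈ -39.83 dB
∠H = 64.92° − 165.32° = -100.40°

-39.8 dB, -100.4°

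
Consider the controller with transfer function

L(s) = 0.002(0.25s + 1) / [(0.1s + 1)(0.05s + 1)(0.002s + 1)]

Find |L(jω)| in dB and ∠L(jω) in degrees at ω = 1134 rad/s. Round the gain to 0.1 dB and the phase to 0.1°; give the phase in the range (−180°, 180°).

At ω = 1134 rad/s:
zero (1 + j1134·0.25) = 1 + j283.5 → |·| ≈ 283.5, ∠ ≈ 89.80°
pole (1 + j1134·0.1) = 1 + j113.4 → |·| ≈ 113.4, ∠ ≈ 89.49°
pole (1 + j1134·0.05) = 1 + j56.7 → |·| ≈ 56.709, ∠ ≈ 88.99°
pole (1 + j1134·0.002) = 1 + j2.268 → |·| ≈ 2.4787, ∠ ≈ 66.21°
|L| = 0.002 · 283.5 / (113.4 · 56.709 · 2.4787) ≈ 3.5571e-05
Gain = 20 log₁₀(3.5571e-05) ≈ -88.98 dB
∠L = (89.80°) − (89.49° + 88.99° + 66.21°) = -154.89°

-89.0 dB, -154.9°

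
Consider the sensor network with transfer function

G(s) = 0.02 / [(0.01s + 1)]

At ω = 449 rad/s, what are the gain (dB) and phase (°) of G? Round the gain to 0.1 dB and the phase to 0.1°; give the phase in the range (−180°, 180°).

-47.2 dB, -77.4°

At ω = 449 rad/s:
pole (1 + j449·0.01) = 1 + j4.49 → |·| ≈ 4.6, ∠ ≈ 77.44°
|G| = 0.02 · 1 / (4.6) ≈ 0.0043478
Gain = 20 log₁₀(0.0043478) ≈ -47.23 dB
∠G = (0°) − (77.44°) = -77.44°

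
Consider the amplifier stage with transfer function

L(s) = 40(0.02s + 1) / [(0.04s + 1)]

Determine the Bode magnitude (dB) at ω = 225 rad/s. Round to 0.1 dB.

26.2 dB

At ω = 225 rad/s:
zero (1 + j225·0.02) = 1 + j4.5 → |·| ≈ 4.6098, ∠ ≈ 77.47°
pole (1 + j225·0.04) = 1 + j9 → |·| ≈ 9.0554, ∠ ≈ 83.66°
|L| = 40 · 4.6098 / (9.0554) ≈ 20.363
Gain = 20 log₁₀(20.363) ≈ 26.18 dB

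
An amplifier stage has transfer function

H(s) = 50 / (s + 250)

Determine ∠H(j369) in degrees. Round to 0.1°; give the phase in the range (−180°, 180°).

-55.9°

At s = jω = j369:
pole (s+250): 250 + j369 → |·| = √(250²+369²) = √198661 ≈ 445.71, ∠ = arctan(369/250) ≈ 55.88°
∠H = 0.00° − 55.88° = -55.88°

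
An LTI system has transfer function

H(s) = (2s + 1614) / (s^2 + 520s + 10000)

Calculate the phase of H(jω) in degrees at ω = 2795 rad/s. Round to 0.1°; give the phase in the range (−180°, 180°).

-95.6°

Substitute s = j2795:
Numerator: 2(j2795) + 1614 = 1614 + j5590
Denominator: (j2795)^2 + 520(j2795) + 10000 = -7802025 + j1453400
|N| = √(1614² + 5590²) ≈ 5818.3, ∠N ≈ 73.89°
|D| = √(7802025² + 1453400²) ≈ 7.9362e+06, ∠D ≈ 169.45°
∠H = 73.89° − 169.45° = -95.56°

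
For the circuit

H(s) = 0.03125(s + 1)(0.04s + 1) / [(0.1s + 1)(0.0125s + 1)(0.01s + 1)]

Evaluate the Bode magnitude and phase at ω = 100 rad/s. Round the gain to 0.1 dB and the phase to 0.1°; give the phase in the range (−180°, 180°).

-4.9 dB, -15.2°

At ω = 100 rad/s:
zero (1 + j100·1) = 1 + j100 → |·| ≈ 100, ∠ ≈ 89.43°
zero (1 + j100·0.04) = 1 + j4 → |·| ≈ 4.1231, ∠ ≈ 75.96°
pole (1 + j100·0.1) = 1 + j10 → |·| ≈ 10.05, ∠ ≈ 84.29°
pole (1 + j100·0.0125) = 1 + j1.25 → |·| ≈ 1.6008, ∠ ≈ 51.34°
pole (1 + j100·0.01) = 1 + j1 → |·| ≈ 1.4142, ∠ ≈ 45.00°
|H| = 0.03125 · 100 · 4.1231 / (10.05 · 1.6008 · 1.4142) ≈ 0.56632
Gain = 20 log₁₀(0.56632) ≈ -4.94 dB
∠H = (89.43° + 75.96°) − (84.29° + 51.34° + 45.00°) = -15.24°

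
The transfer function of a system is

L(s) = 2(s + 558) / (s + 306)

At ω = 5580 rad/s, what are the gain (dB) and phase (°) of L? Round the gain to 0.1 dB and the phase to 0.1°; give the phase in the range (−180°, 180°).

At s = jω = j5580:
zero (s+558): 558 + j5580 → |·| = √(558²+5580²) = √31447764 ≈ 5607.8, ∠ = arctan(5580/558) ≈ 84.29°
pole (s+306): 306 + j5580 → |·| = √(306²+5580²) = √31230036 ≈ 5588.4, ∠ = arctan(5580/306) ≈ 86.86°
|L| = 2 · 5607.8 / 5588.4 ≈ 2.0069
Gain = 20 log₁₀(2.0069) ≈ 6.05 dB
∠L = 84.29° − 86.86° = -2.57°

6.1 dB, -2.6°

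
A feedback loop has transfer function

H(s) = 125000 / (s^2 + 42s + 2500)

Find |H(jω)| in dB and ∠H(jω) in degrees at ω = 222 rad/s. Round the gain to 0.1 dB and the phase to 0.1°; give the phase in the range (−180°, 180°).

8.4 dB, -168.7°

At s = jω = j222:
quadratic: (j222)² + 42·j222 + 2500 = -46784 + j9324 → |·| ≈ 47704, ∠ ≈ 168.73°
|H| = 125000 / 47704 ≈ 2.6203
Gain = 20 log₁₀(2.6203) ≈ 8.37 dB
∠H = 0.00° − 168.73° = -168.73°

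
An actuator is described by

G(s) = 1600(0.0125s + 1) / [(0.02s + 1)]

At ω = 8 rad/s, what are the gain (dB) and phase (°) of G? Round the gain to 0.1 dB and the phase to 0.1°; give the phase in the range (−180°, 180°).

64.0 dB, -3.4°

At ω = 8 rad/s:
zero (1 + j8·0.0125) = 1 + j0.1 → |·| ≈ 1.005, ∠ ≈ 5.71°
pole (1 + j8·0.02) = 1 + j0.16 → |·| ≈ 1.0127, ∠ ≈ 9.09°
|G| = 1600 · 1.005 / (1.0127) ≈ 1587.8
Gain = 20 log₁₀(1587.8) ≈ 64.02 dB
∠G = (5.71°) − (9.09°) = -3.38°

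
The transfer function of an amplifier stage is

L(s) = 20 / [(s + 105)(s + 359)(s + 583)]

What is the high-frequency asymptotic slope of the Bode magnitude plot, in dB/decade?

Each pole contributes −20 dB/decade at high frequency; each zero contributes +20 dB/decade.
Net: 0 zero(s) − 3 pole(s) → -60 dB/decade.

-60 dB/decade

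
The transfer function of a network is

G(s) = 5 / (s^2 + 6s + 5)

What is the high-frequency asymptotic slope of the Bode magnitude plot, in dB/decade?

-40 dB/decade

Each pole contributes −20 dB/decade at high frequency; each zero contributes +20 dB/decade.
Net: 0 zero(s) − 2 pole(s) → -40 dB/decade.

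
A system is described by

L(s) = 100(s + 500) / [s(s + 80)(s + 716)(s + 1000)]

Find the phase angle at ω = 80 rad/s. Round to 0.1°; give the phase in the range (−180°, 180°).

-136.9°

At s = jω = j80:
zero (s+500): 500 + j80 → |·| = √(500²+80²) = √256400 ≈ 506.36, ∠ = arctan(80/500) ≈ 9.09°
pole (s+80): 80 + j80 → |·| = √(80²+80²) = √12800 ≈ 113.14, ∠ = arctan(80/80) ≈ 45.00°
pole (s+716): 716 + j80 → |·| = √(716²+80²) = √519056 ≈ 720.46, ∠ = arctan(80/716) ≈ 6.38°
pole (s+1000): 1000 + j80 → |·| = √(1000²+80²) = √1006400 ≈ 1003.2, ∠ = arctan(80/1000) ≈ 4.57°
pole at origin: |s| = 80, ∠ = 90.00° (in denominator)
∠L = 9.09° − 145.95° = -136.86°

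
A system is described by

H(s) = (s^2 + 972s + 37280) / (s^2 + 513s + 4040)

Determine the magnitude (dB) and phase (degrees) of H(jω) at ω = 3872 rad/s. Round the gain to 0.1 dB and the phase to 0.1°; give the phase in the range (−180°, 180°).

Substitute s = j3872:
Numerator: (j3872)^2 + 972(j3872) + 37280 = -14955104 + j3763584
Denominator: (j3872)^2 + 513(j3872) + 4040 = -14988344 + j1986336
|N| = √(14955104² + 3763584²) ≈ 1.5421e+07, ∠N ≈ 165.87°
|D| = √(14988344² + 1986336²) ≈ 1.5119e+07, ∠D ≈ 172.45°
|H| = 1.5421e+07 / 1.5119e+07 ≈ 1.02
Gain = 20 log₁₀(1.02) ≈ 0.17 dB
∠H = 165.87° − 172.45° = -6.58°

0.2 dB, -6.6°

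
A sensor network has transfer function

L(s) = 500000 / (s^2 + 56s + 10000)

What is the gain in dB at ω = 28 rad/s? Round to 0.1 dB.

34.6 dB

At s = jω = j28:
quadratic: (j28)² + 56·j28 + 10000 = 9216 + j1568 → |·| ≈ 9348.4, ∠ ≈ 9.66°
|L| = 500000 / 9348.4 ≈ 53.485
Gain = 20 log₁₀(53.485) ≈ 34.56 dB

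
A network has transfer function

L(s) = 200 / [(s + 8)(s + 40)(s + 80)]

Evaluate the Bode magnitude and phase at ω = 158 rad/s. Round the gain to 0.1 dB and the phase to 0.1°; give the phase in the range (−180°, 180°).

-87.2 dB, 134.0°

At s = jω = j158:
pole (s+8): 8 + j158 → |·| = √(8²+158²) = √25028 ≈ 158.2, ∠ = arctan(158/8) ≈ 87.10°
pole (s+40): 40 + j158 → |·| = √(40²+158²) = √26564 ≈ 162.98, ∠ = arctan(158/40) ≈ 75.79°
pole (s+80): 80 + j158 → |·| = √(80²+158²) = √31364 ≈ 177.1, ∠ = arctan(158/80) ≈ 63.15°
|L| = 200 / 4.5662e+06 ≈ 4.38e-05
Gain = 20 log₁₀(4.38e-05) ≈ -87.17 dB
∠L = 0.00° − 226.04° = -226.04° ≡ 133.96° (principal value)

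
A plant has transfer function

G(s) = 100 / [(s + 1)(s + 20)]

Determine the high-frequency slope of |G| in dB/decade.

-40 dB/decade

Each pole contributes −20 dB/decade at high frequency; each zero contributes +20 dB/decade.
Net: 0 zero(s) − 2 pole(s) → -40 dB/decade.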